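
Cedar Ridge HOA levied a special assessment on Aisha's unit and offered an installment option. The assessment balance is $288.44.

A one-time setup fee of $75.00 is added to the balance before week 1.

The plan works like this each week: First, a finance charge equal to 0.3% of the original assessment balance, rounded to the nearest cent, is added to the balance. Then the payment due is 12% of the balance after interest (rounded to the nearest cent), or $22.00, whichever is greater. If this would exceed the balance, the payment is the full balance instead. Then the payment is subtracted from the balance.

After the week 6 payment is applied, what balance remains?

# | Opening | Interest | Payment | End bal
1 | $363.44 | $0.87 | $43.72 | $320.59
2 | $320.59 | $0.87 | $38.58 | $282.88
3 | $282.88 | $0.87 | $34.05 | $249.70
4 | $249.70 | $0.87 | $30.07 | $220.50
5 | $220.50 | $0.87 | $26.56 | $194.81
6 | $194.81 | $0.87 | $23.48 | $172.20

$172.20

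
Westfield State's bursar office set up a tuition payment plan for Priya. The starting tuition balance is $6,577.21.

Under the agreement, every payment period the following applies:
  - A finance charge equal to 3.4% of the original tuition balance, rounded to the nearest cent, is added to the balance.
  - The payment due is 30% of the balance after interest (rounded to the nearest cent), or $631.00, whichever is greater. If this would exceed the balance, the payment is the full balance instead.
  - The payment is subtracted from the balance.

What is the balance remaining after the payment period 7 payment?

$724.80

Payment period 1: $6,577.21 +$223.63 interest = $6,800.84; pay $2,040.25 → $4,760.59
Payment period 2: $4,760.59 +$223.63 interest = $4,984.22; pay $1,495.27 → $3,488.95
Payment period 3: $3,488.95 +$223.63 interest = $3,712.58; pay $1,113.77 → $2,598.81
Payment period 4: $2,598.81 +$223.63 interest = $2,822.44; pay $846.73 → $1,975.71
Payment period 5: $1,975.71 +$223.63 interest = $2,199.34; pay $659.80 → $1,539.54
Payment period 6: $1,539.54 +$223.63 interest = $1,763.17; pay $631.00 → $1,132.17
Payment period 7: $1,132.17 +$223.63 interest = $1,355.80; pay $631.00 → $724.80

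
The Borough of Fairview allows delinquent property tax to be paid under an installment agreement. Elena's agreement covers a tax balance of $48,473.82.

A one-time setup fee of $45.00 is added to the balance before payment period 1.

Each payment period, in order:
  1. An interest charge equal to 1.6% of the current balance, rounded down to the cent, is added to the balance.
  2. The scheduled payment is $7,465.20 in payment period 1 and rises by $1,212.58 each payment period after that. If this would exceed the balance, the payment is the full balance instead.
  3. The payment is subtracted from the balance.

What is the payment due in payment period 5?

$12,315.52

Payment period 1: $48,518.82 +$776.30 interest = $49,295.12; pay $7,465.20 → $41,829.92
Payment period 2: $41,829.92 +$669.27 interest = $42,499.19; pay $8,677.78 → $33,821.41
Payment period 3: $33,821.41 +$541.14 interest = $34,362.55; pay $9,890.36 → $24,472.19
Payment period 4: $24,472.19 +$391.55 interest = $24,863.74; pay $11,102.94 → $13,760.80
Payment period 5: $13,760.80 +$220.17 interest = $13,980.97; pay $12,315.52 → $1,665.45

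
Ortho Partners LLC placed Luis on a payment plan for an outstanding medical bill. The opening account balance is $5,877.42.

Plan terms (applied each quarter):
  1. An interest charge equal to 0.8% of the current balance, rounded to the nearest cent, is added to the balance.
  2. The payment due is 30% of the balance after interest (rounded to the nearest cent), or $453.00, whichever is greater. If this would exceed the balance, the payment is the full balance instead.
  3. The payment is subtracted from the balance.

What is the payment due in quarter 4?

$624.38

Quarter 1: $5,877.42 +$47.02 interest = $5,924.44; pay $1,777.33 → $4,147.11
Quarter 2: $4,147.11 +$33.18 interest = $4,180.29; pay $1,254.09 → $2,926.20
Quarter 3: $2,926.20 +$23.41 interest = $2,949.61; pay $884.88 → $2,064.73
Quarter 4: $2,064.73 +$16.52 interest = $2,081.25; pay $624.38 → $1,456.87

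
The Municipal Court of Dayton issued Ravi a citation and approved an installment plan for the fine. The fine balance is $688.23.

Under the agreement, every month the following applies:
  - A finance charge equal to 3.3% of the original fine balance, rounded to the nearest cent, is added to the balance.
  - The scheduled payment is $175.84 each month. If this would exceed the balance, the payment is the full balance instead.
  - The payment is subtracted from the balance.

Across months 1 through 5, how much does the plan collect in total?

$801.78

Month 1: opening $688.23; interest $22.71 → $710.94; payment $175.84; balance $535.10
Month 2: opening $535.10; interest $22.71 → $557.81; payment $175.84; balance $381.97
Month 3: opening $381.97; interest $22.71 → $404.68; payment $175.84; balance $228.84
Month 4: opening $228.84; interest $22.71 → $251.55; payment $175.84; balance $75.71
Month 5: opening $75.71; interest $22.71 → $98.42; payment $98.42; balance $0.00
Total paid: $801.78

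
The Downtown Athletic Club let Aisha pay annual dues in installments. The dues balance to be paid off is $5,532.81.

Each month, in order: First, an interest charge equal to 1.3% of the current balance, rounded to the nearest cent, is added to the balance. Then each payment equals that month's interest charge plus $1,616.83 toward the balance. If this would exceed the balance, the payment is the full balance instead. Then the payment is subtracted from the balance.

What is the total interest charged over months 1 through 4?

$161.60

Month 1: opening $5,532.81; interest $71.93 → $5,604.74; payment $1,688.76; balance $3,915.98
Month 2: opening $3,915.98; interest $50.91 → $3,966.89; payment $1,667.74; balance $2,299.15
Month 3: opening $2,299.15; interest $29.89 → $2,329.04; payment $1,646.72; balance $682.32
Month 4: opening $682.32; interest $8.87 → $691.19; payment $691.19; balance $0.00
Total interest: $71.93 + $50.91 + $29.89 + $8.87 = $161.60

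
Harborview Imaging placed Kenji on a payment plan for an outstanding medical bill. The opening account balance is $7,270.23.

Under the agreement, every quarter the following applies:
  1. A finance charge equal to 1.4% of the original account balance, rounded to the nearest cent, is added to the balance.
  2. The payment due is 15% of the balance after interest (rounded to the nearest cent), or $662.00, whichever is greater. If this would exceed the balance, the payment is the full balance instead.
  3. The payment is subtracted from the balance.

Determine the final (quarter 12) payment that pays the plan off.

Quarter 1: opening $7,270.23; interest $101.78 → $7,372.01; payment $1,105.80; balance $6,266.21
Quarter 2: opening $6,266.21; interest $101.78 → $6,367.99; payment $955.20; balance $5,412.79
Quarter 3: opening $5,412.79; interest $101.78 → $5,514.57; payment $827.19; balance $4,687.38
Quarter 4: opening $4,687.38; interest $101.78 → $4,789.16; payment $718.37; balance $4,070.79
Quarter 5: opening $4,070.79; interest $101.78 → $4,172.57; payment $662.00; balance $3,510.57
Quarter 6: opening $3,510.57; interest $101.78 → $3,612.35; payment $662.00; balance $2,950.35
Quarter 7: opening $2,950.35; interest $101.78 → $3,052.13; payment $662.00; balance $2,390.13
Quarter 8: opening $2,390.13; interest $101.78 → $2,491.91; payment $662.00; balance $1,829.91
Quarter 9: opening $1,829.91; interest $101.78 → $1,931.69; payment $662.00; balance $1,269.69
Quarter 10: opening $1,269.69; interest $101.78 → $1,371.47; payment $662.00; balance $709.47
Quarter 11: opening $709.47; interest $101.78 → $811.25; payment $662.00; balance $149.25
Quarter 12: opening $149.25; interest $101.78 → $251.03; payment $251.03; balance $0.00

$251.03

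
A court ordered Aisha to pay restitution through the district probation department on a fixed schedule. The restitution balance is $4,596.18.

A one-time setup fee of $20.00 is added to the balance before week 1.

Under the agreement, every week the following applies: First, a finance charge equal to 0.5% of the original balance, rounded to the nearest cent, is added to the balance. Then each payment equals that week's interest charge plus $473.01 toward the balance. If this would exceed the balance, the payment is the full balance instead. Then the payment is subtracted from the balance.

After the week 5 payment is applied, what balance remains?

Week 1: opening $4,616.18; interest $22.98 → $4,639.16; payment $495.99; balance $4,143.17
Week 2: opening $4,143.17; interest $22.98 → $4,166.15; payment $495.99; balance $3,670.16
Week 3: opening $3,670.16; interest $22.98 → $3,693.14; payment $495.99; balance $3,197.15
Week 4: opening $3,197.15; interest $22.98 → $3,220.13; payment $495.99; balance $2,724.14
Week 5: opening $2,724.14; interest $22.98 → $2,747.12; payment $495.99; balance $2,251.13

$2,251.13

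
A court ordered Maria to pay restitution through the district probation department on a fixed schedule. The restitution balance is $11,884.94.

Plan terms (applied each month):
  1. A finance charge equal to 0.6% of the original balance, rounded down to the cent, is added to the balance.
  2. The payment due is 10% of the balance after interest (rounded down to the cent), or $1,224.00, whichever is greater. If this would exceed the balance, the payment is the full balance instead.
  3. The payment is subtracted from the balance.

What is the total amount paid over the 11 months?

$12,669.24

# | Opening | Interest | Payment | End bal
1 | $11,884.94 | $71.30 | $1,224.00 | $10,732.24
2 | $10,732.24 | $71.30 | $1,224.00 | $9,579.54
3 | $9,579.54 | $71.30 | $1,224.00 | $8,426.84
4 | $8,426.84 | $71.30 | $1,224.00 | $7,274.14
5 | $7,274.14 | $71.30 | $1,224.00 | $6,121.44
6 | $6,121.44 | $71.30 | $1,224.00 | $4,968.74
7 | $4,968.74 | $71.30 | $1,224.00 | $3,816.04
8 | $3,816.04 | $71.30 | $1,224.00 | $2,663.34
9 | $2,663.34 | $71.30 | $1,224.00 | $1,510.64
10 | $1,510.64 | $71.30 | $1,224.00 | $357.94
11 | $357.94 | $71.30 | $429.24 | $0.00
Total paid: $12,669.24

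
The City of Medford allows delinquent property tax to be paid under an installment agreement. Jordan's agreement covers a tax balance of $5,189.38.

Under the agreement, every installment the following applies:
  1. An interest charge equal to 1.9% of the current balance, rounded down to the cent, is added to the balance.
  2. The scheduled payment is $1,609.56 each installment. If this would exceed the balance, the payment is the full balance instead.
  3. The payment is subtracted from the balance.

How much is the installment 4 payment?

# | Opening | Interest | Payment | End bal
1 | $5,189.38 | $98.59 | $1,609.56 | $3,678.41
2 | $3,678.41 | $69.88 | $1,609.56 | $2,138.73
3 | $2,138.73 | $40.63 | $1,609.56 | $569.80
4 | $569.80 | $10.82 | $580.62 | $0.00

$580.62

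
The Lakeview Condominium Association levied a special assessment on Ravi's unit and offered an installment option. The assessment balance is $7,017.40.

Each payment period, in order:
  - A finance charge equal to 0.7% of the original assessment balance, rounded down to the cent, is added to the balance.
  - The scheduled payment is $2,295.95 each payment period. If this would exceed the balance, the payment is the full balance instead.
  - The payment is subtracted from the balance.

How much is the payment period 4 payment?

$326.03

# | Opening | Interest | Payment | End bal
1 | $7,017.40 | $49.12 | $2,295.95 | $4,770.57
2 | $4,770.57 | $49.12 | $2,295.95 | $2,523.74
3 | $2,523.74 | $49.12 | $2,295.95 | $276.91
4 | $276.91 | $49.12 | $326.03 | $0.00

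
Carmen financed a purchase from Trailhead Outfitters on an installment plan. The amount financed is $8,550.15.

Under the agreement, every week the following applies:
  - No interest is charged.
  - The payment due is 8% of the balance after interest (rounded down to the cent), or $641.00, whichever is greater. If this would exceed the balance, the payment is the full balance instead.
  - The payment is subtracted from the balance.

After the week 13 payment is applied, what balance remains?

$174.14

# | Opening | Payment | End bal
1 | $8,550.15 | $684.01 | $7,866.14
2 | $7,866.14 | $641.00 | $7,225.14
3 | $7,225.14 | $641.00 | $6,584.14
4 | $6,584.14 | $641.00 | $5,943.14
5 | $5,943.14 | $641.00 | $5,302.14
6 | $5,302.14 | $641.00 | $4,661.14
7 | $4,661.14 | $641.00 | $4,020.14
8 | $4,020.14 | $641.00 | $3,379.14
9 | $3,379.14 | $641.00 | $2,738.14
10 | $2,738.14 | $641.00 | $2,097.14
11 | $2,097.14 | $641.00 | $1,456.14
12 | $1,456.14 | $641.00 | $815.14
13 | $815.14 | $641.00 | $174.14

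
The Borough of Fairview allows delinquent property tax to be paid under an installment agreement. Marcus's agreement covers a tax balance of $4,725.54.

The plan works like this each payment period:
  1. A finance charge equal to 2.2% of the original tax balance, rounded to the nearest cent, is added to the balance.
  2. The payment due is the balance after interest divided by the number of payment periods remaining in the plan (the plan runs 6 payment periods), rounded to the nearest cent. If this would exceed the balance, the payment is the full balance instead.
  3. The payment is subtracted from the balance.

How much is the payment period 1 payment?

$804.92

Payment period 1: $4,725.54 +$103.96 interest = $4,829.50; pay $804.92 → $4,024.58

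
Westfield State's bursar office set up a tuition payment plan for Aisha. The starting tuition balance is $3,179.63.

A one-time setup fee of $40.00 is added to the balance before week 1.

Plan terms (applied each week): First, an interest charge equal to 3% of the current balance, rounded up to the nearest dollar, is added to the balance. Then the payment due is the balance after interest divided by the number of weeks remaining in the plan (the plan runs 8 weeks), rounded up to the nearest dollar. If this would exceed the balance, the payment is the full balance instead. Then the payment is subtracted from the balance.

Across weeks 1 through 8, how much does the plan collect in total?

$3,688.63

# | Opening | Interest | Payment | End bal
1 | $3,219.63 | $97.00 | $415.00 | $2,901.63
2 | $2,901.63 | $88.00 | $428.00 | $2,561.63
3 | $2,561.63 | $77.00 | $440.00 | $2,198.63
4 | $2,198.63 | $66.00 | $453.00 | $1,811.63
5 | $1,811.63 | $55.00 | $467.00 | $1,399.63
6 | $1,399.63 | $42.00 | $481.00 | $960.63
7 | $960.63 | $29.00 | $495.00 | $494.63
8 | $494.63 | $15.00 | $509.63 | $0.00
Total paid: $3,688.63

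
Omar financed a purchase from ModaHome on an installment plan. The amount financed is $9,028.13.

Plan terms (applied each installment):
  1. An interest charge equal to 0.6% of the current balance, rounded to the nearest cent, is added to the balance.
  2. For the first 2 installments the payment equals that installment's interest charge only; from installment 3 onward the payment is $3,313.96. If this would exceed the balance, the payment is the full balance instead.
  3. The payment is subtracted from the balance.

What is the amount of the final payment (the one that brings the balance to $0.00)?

# | Opening | Interest | Payment | End bal
1 | $9,028.13 | $54.17 | $54.17 | $9,028.13
2 | $9,028.13 | $54.17 | $54.17 | $9,028.13
3 | $9,028.13 | $54.17 | $3,313.96 | $5,768.34
4 | $5,768.34 | $34.61 | $3,313.96 | $2,488.99
5 | $2,488.99 | $14.93 | $2,503.92 | $0.00

$2,503.92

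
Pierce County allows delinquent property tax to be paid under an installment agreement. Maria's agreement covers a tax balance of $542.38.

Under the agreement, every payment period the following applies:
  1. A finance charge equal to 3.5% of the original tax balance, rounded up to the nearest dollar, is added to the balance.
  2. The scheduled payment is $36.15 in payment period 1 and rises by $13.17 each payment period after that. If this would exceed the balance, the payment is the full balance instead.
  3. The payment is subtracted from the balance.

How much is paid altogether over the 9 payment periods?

$713.38

Payment period 1: opening $542.38; interest $19.00 → $561.38; payment $36.15; balance $525.23
Payment period 2: opening $525.23; interest $19.00 → $544.23; payment $49.32; balance $494.91
Payment period 3: opening $494.91; interest $19.00 → $513.91; payment $62.49; balance $451.42
Payment period 4: opening $451.42; interest $19.00 → $470.42; payment $75.66; balance $394.76
Payment period 5: opening $394.76; interest $19.00 → $413.76; payment $88.83; balance $324.93
Payment period 6: opening $324.93; interest $19.00 → $343.93; payment $102.00; balance $241.93
Payment period 7: opening $241.93; interest $19.00 → $260.93; payment $115.17; balance $145.76
Payment period 8: opening $145.76; interest $19.00 → $164.76; payment $128.34; balance $36.42
Payment period 9: opening $36.42; interest $19.00 → $55.42; payment $55.42; balance $0.00
Total paid: $713.38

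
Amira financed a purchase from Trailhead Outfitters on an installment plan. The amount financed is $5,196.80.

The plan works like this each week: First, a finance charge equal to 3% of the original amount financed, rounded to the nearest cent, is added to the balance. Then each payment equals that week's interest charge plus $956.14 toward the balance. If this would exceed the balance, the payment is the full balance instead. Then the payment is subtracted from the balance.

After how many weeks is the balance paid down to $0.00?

6

Week 1: opening $5,196.80; interest $155.90 → $5,352.70; payment $1,112.04; balance $4,240.66
Week 2: opening $4,240.66; interest $155.90 → $4,396.56; payment $1,112.04; balance $3,284.52
Week 3: opening $3,284.52; interest $155.90 → $3,440.42; payment $1,112.04; balance $2,328.38
Week 4: opening $2,328.38; interest $155.90 → $2,484.28; payment $1,112.04; balance $1,372.24
Week 5: opening $1,372.24; interest $155.90 → $1,528.14; payment $1,112.04; balance $416.10
Week 6: opening $416.10; interest $155.90 → $572.00; payment $572.00; balance $0.00
Balance reaches $0.00 in week 6.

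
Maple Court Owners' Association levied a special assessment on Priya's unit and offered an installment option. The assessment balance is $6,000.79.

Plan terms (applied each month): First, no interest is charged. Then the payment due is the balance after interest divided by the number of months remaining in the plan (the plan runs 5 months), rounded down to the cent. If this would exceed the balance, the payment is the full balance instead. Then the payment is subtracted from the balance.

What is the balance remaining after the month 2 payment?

$3,600.48

Month 1: $6,000.79 − $1,200.15 → $4,800.64
Month 2: $4,800.64 − $1,200.16 → $3,600.48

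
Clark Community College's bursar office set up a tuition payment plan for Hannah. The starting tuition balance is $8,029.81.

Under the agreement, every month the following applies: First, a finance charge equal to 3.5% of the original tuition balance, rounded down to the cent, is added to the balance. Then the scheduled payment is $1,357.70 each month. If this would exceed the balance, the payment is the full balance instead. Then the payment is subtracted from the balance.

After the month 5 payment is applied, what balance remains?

$2,646.51

Month 1: opening $8,029.81; interest $281.04 → $8,310.85; payment $1,357.70; balance $6,953.15
Month 2: opening $6,953.15; interest $281.04 → $7,234.19; payment $1,357.70; balance $5,876.49
Month 3: opening $5,876.49; interest $281.04 → $6,157.53; payment $1,357.70; balance $4,799.83
Month 4: opening $4,799.83; interest $281.04 → $5,080.87; payment $1,357.70; balance $3,723.17
Month 5: opening $3,723.17; interest $281.04 → $4,004.21; payment $1,357.70; balance $2,646.51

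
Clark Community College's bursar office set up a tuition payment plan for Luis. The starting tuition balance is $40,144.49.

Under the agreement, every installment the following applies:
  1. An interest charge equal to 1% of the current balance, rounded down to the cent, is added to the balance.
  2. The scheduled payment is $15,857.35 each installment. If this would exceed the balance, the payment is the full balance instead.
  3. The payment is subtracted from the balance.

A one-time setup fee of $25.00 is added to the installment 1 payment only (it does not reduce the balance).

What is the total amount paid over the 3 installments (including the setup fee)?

$40,908.59

# | Opening | Interest | Payment | Fee | End bal
1 | $40,144.49 | $401.44 | $15,857.35 | $25.00 | $24,688.58
2 | $24,688.58 | $246.88 | $15,857.35 | — | $9,078.11
3 | $9,078.11 | $90.78 | $9,168.89 | — | $0.00
Total paid: $40,908.59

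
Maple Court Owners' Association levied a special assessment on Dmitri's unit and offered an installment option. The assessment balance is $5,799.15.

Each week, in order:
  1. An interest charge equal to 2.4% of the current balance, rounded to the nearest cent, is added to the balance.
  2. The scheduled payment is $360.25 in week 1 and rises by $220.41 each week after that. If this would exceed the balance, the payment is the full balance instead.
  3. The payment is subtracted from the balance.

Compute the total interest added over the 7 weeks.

Week 1: opening $5,799.15; interest $139.18 → $5,938.33; payment $360.25; balance $5,578.08
Week 2: opening $5,578.08; interest $133.87 → $5,711.95; payment $580.66; balance $5,131.29
Week 3: opening $5,131.29; interest $123.15 → $5,254.44; payment $801.07; balance $4,453.37
Week 4: opening $4,453.37; interest $106.88 → $4,560.25; payment $1,021.48; balance $3,538.77
Week 5: opening $3,538.77; interest $84.93 → $3,623.70; payment $1,241.89; balance $2,381.81
Week 6: opening $2,381.81; interest $57.16 → $2,438.97; payment $1,462.30; balance $976.67
Week 7: opening $976.67; interest $23.44 → $1,000.11; payment $1,000.11; balance $0.00
Total interest: $139.18 + $133.87 + $123.15 + $106.88 + $84.93 + $57.16 + $23.44 = $668.61

$668.61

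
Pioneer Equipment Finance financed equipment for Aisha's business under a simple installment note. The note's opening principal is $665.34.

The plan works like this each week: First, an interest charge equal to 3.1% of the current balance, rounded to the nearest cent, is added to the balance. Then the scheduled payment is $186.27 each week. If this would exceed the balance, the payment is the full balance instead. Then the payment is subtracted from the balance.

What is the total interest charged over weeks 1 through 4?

$51.06

Week 1: opening $665.34; interest $20.63 → $685.97; payment $186.27; balance $499.70
Week 2: opening $499.70; interest $15.49 → $515.19; payment $186.27; balance $328.92
Week 3: opening $328.92; interest $10.20 → $339.12; payment $186.27; balance $152.85
Week 4: opening $152.85; interest $4.74 → $157.59; payment $157.59; balance $0.00
Total interest: $20.63 + $15.49 + $10.20 + $4.74 = $51.06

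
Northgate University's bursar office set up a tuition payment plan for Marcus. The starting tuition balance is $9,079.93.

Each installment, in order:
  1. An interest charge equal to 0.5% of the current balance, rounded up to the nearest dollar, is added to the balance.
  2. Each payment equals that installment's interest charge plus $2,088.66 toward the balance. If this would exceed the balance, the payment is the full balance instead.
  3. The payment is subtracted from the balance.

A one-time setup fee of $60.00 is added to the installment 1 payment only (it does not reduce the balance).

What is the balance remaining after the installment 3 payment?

$2,813.95

# | Opening | Interest | Payment | Fee | End bal
1 | $9,079.93 | $46.00 | $2,134.66 | $60.00 | $6,991.27
2 | $6,991.27 | $35.00 | $2,123.66 | — | $4,902.61
3 | $4,902.61 | $25.00 | $2,113.66 | — | $2,813.95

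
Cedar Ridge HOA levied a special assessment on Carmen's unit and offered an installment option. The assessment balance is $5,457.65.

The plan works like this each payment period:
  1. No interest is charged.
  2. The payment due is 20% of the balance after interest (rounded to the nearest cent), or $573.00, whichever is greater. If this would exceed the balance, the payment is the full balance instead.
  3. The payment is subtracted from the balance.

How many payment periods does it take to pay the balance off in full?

Payment period 1: opening $5,457.65; payment $1,091.53; balance $4,366.12
Payment period 2: opening $4,366.12; payment $873.22; balance $3,492.90
Payment period 3: opening $3,492.90; payment $698.58; balance $2,794.32
Payment period 4: opening $2,794.32; payment $573.00; balance $2,221.32
Payment period 5: opening $2,221.32; payment $573.00; balance $1,648.32
Payment period 6: opening $1,648.32; payment $573.00; balance $1,075.32
Payment period 7: opening $1,075.32; payment $573.00; balance $502.32
Payment period 8: opening $502.32; payment $502.32; balance $0.00
Balance reaches $0.00 in payment period 8.

8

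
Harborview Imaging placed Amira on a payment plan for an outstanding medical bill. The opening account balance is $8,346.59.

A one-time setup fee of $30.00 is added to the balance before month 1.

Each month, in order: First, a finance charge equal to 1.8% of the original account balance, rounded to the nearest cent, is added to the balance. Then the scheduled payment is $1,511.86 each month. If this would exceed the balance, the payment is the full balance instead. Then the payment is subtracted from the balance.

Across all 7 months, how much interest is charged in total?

Month 1: opening $8,376.59; interest $150.24 → $8,526.83; payment $1,511.86; balance $7,014.97
Month 2: opening $7,014.97; interest $150.24 → $7,165.21; payment $1,511.86; balance $5,653.35
Month 3: opening $5,653.35; interest $150.24 → $5,803.59; payment $1,511.86; balance $4,291.73
Month 4: opening $4,291.73; interest $150.24 → $4,441.97; payment $1,511.86; balance $2,930.11
Month 5: opening $2,930.11; interest $150.24 → $3,080.35; payment $1,511.86; balance $1,568.49
Month 6: opening $1,568.49; interest $150.24 → $1,718.73; payment $1,511.86; balance $206.87
Month 7: opening $206.87; interest $150.24 → $357.11; payment $357.11; balance $0.00
Total interest: $150.24 + $150.24 + $150.24 + $150.24 + $150.24 + $150.24 + $150.24 = $1,051.68

$1,051.68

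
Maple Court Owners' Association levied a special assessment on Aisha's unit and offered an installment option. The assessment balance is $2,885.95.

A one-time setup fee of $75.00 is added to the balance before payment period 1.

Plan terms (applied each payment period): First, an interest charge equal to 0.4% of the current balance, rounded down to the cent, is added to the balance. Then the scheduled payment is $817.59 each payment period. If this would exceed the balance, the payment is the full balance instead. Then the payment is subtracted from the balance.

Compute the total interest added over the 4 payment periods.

$27.97

Payment period 1: $2,960.95 +$11.84 interest = $2,972.79; pay $817.59 → $2,155.20
Payment period 2: $2,155.20 +$8.62 interest = $2,163.82; pay $817.59 → $1,346.23
Payment period 3: $1,346.23 +$5.38 interest = $1,351.61; pay $817.59 → $534.02
Payment period 4: $534.02 +$2.13 interest = $536.15; pay $536.15 → $0.00
Total interest: $11.84 + $8.62 + $5.38 + $2.13 = $27.97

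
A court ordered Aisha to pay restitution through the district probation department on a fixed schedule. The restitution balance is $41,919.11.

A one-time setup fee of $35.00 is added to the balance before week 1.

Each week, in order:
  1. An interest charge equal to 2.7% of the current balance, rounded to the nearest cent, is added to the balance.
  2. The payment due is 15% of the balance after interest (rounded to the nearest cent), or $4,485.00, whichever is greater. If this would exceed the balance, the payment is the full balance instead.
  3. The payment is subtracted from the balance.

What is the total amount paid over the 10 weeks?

# | Opening | Interest | Payment | End bal
1 | $41,954.11 | $1,132.76 | $6,463.03 | $36,623.84
2 | $36,623.84 | $988.84 | $5,641.90 | $31,970.78
3 | $31,970.78 | $863.21 | $4,925.10 | $27,908.89
4 | $27,908.89 | $753.54 | $4,485.00 | $24,177.43
5 | $24,177.43 | $652.79 | $4,485.00 | $20,345.22
6 | $20,345.22 | $549.32 | $4,485.00 | $16,409.54
7 | $16,409.54 | $443.06 | $4,485.00 | $12,367.60
8 | $12,367.60 | $333.93 | $4,485.00 | $8,216.53
9 | $8,216.53 | $221.85 | $4,485.00 | $3,953.38
10 | $3,953.38 | $106.74 | $4,060.12 | $0.00
Total paid: $48,000.15

$48,000.15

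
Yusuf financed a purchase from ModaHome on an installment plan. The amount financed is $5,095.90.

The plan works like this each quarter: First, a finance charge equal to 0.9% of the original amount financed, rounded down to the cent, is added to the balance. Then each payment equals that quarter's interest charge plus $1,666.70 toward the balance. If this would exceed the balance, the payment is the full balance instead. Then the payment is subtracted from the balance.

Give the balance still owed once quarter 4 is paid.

$0.00

# | Opening | Interest | Payment | End bal
1 | $5,095.90 | $45.86 | $1,712.56 | $3,429.20
2 | $3,429.20 | $45.86 | $1,712.56 | $1,762.50
3 | $1,762.50 | $45.86 | $1,712.56 | $95.80
4 | $95.80 | $45.86 | $141.66 | $0.00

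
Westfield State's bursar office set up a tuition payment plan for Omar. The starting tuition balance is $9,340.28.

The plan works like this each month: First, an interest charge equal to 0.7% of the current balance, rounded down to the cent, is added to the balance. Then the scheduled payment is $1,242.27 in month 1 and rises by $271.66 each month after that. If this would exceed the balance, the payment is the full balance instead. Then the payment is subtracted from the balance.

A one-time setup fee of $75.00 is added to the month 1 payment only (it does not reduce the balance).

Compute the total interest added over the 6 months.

$229.30

Month 1: $9,340.28 +$65.38 interest = $9,405.66; pay $1,242.27 (+ $75.00 fee) → $8,163.39
Month 2: $8,163.39 +$57.14 interest = $8,220.53; pay $1,513.93 → $6,706.60
Month 3: $6,706.60 +$46.94 interest = $6,753.54; pay $1,785.59 → $4,967.95
Month 4: $4,967.95 +$34.77 interest = $5,002.72; pay $2,057.25 → $2,945.47
Month 5: $2,945.47 +$20.61 interest = $2,966.08; pay $2,328.91 → $637.17
Month 6: $637.17 +$4.46 interest = $641.63; pay $641.63 → $0.00
Total interest: $65.38 + $57.14 + $46.94 + $34.77 + $20.61 + $4.46 = $229.30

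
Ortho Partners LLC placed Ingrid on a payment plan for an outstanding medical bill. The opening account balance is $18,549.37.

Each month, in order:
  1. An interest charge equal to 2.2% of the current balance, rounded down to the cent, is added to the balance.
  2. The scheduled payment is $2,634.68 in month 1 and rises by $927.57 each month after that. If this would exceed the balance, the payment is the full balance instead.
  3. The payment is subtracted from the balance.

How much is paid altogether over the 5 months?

Month 1: $18,549.37 +$408.08 interest = $18,957.45; pay $2,634.68 → $16,322.77
Month 2: $16,322.77 +$359.10 interest = $16,681.87; pay $3,562.25 → $13,119.62
Month 3: $13,119.62 +$288.63 interest = $13,408.25; pay $4,489.82 → $8,918.43
Month 4: $8,918.43 +$196.20 interest = $9,114.63; pay $5,417.39 → $3,697.24
Month 5: $3,697.24 +$81.33 interest = $3,778.57; pay $3,778.57 → $0.00
Total paid: $19,882.71

$19,882.71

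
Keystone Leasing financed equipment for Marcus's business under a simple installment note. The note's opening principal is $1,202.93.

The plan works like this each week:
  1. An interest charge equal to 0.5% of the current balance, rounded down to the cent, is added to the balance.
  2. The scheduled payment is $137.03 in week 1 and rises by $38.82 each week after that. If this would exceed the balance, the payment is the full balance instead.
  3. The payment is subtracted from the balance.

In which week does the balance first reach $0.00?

6

# | Opening | Interest | Payment | End bal
1 | $1,202.93 | $6.01 | $137.03 | $1,071.91
2 | $1,071.91 | $5.35 | $175.85 | $901.41
3 | $901.41 | $4.50 | $214.67 | $691.24
4 | $691.24 | $3.45 | $253.49 | $441.20
5 | $441.20 | $2.20 | $292.31 | $151.09
6 | $151.09 | $0.75 | $151.84 | $0.00
Balance reaches $0.00 in week 6.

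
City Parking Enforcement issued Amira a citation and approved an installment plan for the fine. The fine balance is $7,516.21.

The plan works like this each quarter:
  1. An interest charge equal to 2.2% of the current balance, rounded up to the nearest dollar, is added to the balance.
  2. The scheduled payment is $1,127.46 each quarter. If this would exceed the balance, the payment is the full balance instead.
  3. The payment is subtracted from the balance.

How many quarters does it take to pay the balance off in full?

Quarter 1: $7,516.21 +$166.00 interest = $7,682.21; pay $1,127.46 → $6,554.75
Quarter 2: $6,554.75 +$145.00 interest = $6,699.75; pay $1,127.46 → $5,572.29
Quarter 3: $5,572.29 +$123.00 interest = $5,695.29; pay $1,127.46 → $4,567.83
Quarter 4: $4,567.83 +$101.00 interest = $4,668.83; pay $1,127.46 → $3,541.37
Quarter 5: $3,541.37 +$78.00 interest = $3,619.37; pay $1,127.46 → $2,491.91
Quarter 6: $2,491.91 +$55.00 interest = $2,546.91; pay $1,127.46 → $1,419.45
Quarter 7: $1,419.45 +$32.00 interest = $1,451.45; pay $1,127.46 → $323.99
Quarter 8: $323.99 +$8.00 interest = $331.99; pay $331.99 → $0.00
Balance reaches $0.00 in quarter 8.

8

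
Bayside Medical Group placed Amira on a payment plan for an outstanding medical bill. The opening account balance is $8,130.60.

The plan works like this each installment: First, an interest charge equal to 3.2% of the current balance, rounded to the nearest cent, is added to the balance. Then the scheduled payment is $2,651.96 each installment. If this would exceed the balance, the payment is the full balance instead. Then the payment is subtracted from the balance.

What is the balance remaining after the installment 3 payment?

$723.20

# | Opening | Interest | Payment | End bal
1 | $8,130.60 | $260.18 | $2,651.96 | $5,738.82
2 | $5,738.82 | $183.64 | $2,651.96 | $3,270.50
3 | $3,270.50 | $104.66 | $2,651.96 | $723.20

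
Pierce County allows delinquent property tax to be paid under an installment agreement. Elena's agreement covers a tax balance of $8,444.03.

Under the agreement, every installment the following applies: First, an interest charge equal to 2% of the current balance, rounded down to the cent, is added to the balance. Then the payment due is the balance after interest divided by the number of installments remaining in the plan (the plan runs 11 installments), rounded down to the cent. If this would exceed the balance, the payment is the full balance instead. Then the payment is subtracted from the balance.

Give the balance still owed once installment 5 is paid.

$5,085.20

# | Opening | Interest | Payment | End bal
1 | $8,444.03 | $168.88 | $782.99 | $7,829.92
2 | $7,829.92 | $156.59 | $798.65 | $7,187.86
3 | $7,187.86 | $143.75 | $814.62 | $6,516.99
4 | $6,516.99 | $130.33 | $830.91 | $5,816.41
5 | $5,816.41 | $116.32 | $847.53 | $5,085.20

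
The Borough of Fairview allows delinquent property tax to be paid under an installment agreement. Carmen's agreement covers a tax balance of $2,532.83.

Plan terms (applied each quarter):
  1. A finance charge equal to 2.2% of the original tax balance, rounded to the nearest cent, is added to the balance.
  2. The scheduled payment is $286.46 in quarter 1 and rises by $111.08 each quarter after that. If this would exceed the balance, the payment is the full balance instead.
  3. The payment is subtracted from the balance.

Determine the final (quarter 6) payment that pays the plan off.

Quarter 1: $2,532.83 +$55.72 interest = $2,588.55; pay $286.46 → $2,302.09
Quarter 2: $2,302.09 +$55.72 interest = $2,357.81; pay $397.54 → $1,960.27
Quarter 3: $1,960.27 +$55.72 interest = $2,015.99; pay $508.62 → $1,507.37
Quarter 4: $1,507.37 +$55.72 interest = $1,563.09; pay $619.70 → $943.39
Quarter 5: $943.39 +$55.72 interest = $999.11; pay $730.78 → $268.33
Quarter 6: $268.33 +$55.72 interest = $324.05; pay $324.05 → $0.00

$324.05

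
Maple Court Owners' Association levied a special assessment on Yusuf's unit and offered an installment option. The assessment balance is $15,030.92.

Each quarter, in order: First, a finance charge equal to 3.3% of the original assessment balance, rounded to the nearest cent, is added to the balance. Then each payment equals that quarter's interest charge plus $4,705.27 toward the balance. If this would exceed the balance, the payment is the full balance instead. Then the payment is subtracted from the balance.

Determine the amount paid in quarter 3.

Quarter 1: $15,030.92 +$496.02 interest = $15,526.94; pay $5,201.29 → $10,325.65
Quarter 2: $10,325.65 +$496.02 interest = $10,821.67; pay $5,201.29 → $5,620.38
Quarter 3: $5,620.38 +$496.02 interest = $6,116.40; pay $5,201.29 → $915.11

$5,201.29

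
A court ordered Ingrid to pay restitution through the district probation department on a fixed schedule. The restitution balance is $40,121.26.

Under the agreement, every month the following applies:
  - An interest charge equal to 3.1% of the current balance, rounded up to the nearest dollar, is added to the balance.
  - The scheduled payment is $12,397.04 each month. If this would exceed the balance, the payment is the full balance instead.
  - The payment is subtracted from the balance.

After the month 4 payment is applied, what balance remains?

# | Opening | Interest | Payment | End bal
1 | $40,121.26 | $1,244.00 | $12,397.04 | $28,968.22
2 | $28,968.22 | $899.00 | $12,397.04 | $17,470.18
3 | $17,470.18 | $542.00 | $12,397.04 | $5,615.14
4 | $5,615.14 | $175.00 | $5,790.14 | $0.00

$0.00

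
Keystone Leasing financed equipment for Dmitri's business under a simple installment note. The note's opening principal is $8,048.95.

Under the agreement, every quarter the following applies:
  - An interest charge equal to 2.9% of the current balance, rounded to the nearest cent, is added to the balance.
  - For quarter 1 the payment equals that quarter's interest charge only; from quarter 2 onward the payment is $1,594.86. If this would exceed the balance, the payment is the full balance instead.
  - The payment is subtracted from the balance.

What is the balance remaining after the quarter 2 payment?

Quarter 1: opening $8,048.95; interest $233.42 → $8,282.37; payment $233.42; balance $8,048.95
Quarter 2: opening $8,048.95; interest $233.42 → $8,282.37; payment $1,594.86; balance $6,687.51

$6,687.51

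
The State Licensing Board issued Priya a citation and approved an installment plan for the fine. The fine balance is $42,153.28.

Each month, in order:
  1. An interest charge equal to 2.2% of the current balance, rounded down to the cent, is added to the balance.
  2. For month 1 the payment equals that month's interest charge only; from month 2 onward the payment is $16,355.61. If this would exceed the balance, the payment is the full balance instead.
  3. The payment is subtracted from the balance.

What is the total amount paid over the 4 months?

Month 1: opening $42,153.28; interest $927.37 → $43,080.65; payment $927.37; balance $42,153.28
Month 2: opening $42,153.28; interest $927.37 → $43,080.65; payment $16,355.61; balance $26,725.04
Month 3: opening $26,725.04; interest $587.95 → $27,312.99; payment $16,355.61; balance $10,957.38
Month 4: opening $10,957.38; interest $241.06 → $11,198.44; payment $11,198.44; balance $0.00
Total paid: $44,837.03

$44,837.03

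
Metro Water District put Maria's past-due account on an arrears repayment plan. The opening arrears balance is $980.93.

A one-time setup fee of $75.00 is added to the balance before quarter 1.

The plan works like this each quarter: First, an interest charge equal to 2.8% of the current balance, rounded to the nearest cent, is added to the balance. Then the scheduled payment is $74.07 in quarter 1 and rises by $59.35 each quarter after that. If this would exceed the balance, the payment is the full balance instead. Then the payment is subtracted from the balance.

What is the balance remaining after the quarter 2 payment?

$906.33

Quarter 1: opening $1,055.93; interest $29.57 → $1,085.50; payment $74.07; balance $1,011.43
Quarter 2: opening $1,011.43; interest $28.32 → $1,039.75; payment $133.42; balance $906.33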